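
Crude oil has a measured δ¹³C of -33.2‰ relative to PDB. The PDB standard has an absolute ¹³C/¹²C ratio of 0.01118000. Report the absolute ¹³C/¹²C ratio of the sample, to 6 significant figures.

0.0108088

R_sample = R_standard × (δ¹³C/1000 + 1)
R_sample = 0.01118000 × (-33.2/1000 + 1) = 0.01118000 × 0.966800
R_sample = 0.0108088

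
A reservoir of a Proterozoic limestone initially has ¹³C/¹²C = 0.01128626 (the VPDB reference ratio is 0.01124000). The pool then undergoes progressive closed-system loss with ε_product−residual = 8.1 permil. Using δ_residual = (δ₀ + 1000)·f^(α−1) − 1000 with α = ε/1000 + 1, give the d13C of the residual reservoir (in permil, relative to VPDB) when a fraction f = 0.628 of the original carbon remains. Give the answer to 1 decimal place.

0.3 permil

δ₀ = (0.01128626/0.01124000 − 1)×1000 = (1.004116 − 1)×1000 = 4.116 permil
α − 1 = ε/1000 = 0.0081
f^(α−1) = 0.628^(0.0081) = 0.996239
δ_res = (4.116 + 1000) × 0.996239 − 1000 = 1000.339 − 1000 = 0.34 permil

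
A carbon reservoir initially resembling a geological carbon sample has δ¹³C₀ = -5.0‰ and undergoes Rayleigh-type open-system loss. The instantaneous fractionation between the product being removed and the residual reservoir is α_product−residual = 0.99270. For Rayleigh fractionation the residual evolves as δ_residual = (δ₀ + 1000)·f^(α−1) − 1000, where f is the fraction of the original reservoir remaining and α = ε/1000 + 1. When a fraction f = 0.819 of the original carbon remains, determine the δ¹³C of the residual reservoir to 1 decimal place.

-3.5‰

Rayleigh residual: δ_res = (δ₀ + 1000)·f^(α−1) − 1000
α − 1 = -0.00730
f^(α−1) = 0.819^(-0.00730) = 1.001459
δ_res = (-5.0 + 1000) × 1.001459 − 1000 = 996.451 − 1000 = -3.55‰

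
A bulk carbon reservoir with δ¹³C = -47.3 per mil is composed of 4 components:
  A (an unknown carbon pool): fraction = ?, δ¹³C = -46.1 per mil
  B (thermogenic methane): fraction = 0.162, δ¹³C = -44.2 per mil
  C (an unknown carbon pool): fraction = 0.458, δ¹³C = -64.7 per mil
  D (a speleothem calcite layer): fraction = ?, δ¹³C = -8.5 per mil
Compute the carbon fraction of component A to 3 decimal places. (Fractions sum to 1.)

0.194

Let f_A and f_D be the unknown fractions; fractions sum to 1 so f_A + f_D = 0.380.
Mass balance: Σ fᵢ·δᵢ = δ_bulk ⇒ f_A·(-46.1) + f_D·(-8.5) = -47.3 − (-36.793) = -10.507
Substitute f_D = 0.380 − f_A:
f_A·(-46.1 − -8.5) = -10.507 − 0.380×(-8.5) = -7.277
f_A = -7.277 / -37.6 = 0.1935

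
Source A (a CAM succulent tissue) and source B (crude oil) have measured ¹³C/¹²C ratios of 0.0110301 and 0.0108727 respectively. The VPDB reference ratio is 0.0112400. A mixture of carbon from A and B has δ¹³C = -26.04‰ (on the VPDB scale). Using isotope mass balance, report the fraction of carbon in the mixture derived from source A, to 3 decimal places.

δ_A = (0.0110301/0.0112400 − 1)×1000 = (0.981326 − 1)×1000 = -18.674‰
δ_B = (0.0108727/0.0112400 − 1)×1000 = (0.967322 − 1)×1000 = -32.678‰
f_A = (δ_mix − δ_B)/(δ_A − δ_B) = (-26.04 − (-32.678))/(-18.674 − (-32.678))
f_A = 6.638 / 14.004 = 0.4740

0.474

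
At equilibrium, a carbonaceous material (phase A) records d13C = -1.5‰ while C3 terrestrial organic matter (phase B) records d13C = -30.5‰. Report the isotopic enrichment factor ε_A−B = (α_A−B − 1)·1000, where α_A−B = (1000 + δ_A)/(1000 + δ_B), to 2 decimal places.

29.91‰

α_A−B = (1000 + -1.5) / (1000 + -30.5) = 998.5 / 969.5 = 1.029912
ε_A−B = (1.029912 − 1) × 1000 = 29.912‰
(The approximation ε ≈ δ_A − δ_B would give 29.0‰.)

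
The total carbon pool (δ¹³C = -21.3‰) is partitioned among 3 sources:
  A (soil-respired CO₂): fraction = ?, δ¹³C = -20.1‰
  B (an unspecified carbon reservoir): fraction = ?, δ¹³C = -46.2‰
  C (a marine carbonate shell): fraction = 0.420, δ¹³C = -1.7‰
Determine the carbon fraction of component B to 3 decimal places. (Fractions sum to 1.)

0.342

Let f_B and f_A be the unknown fractions; fractions sum to 1 so f_B + f_A = 0.580.
Mass balance: Σ fᵢ·δᵢ = δ_bulk ⇒ f_B·(-46.2) + f_A·(-20.1) = -21.3 − (-0.714) = -20.586
Substitute f_A = 0.580 − f_B:
f_B·(-46.2 − -20.1) = -20.586 − 0.580×(-20.1) = -8.928
f_B = -8.928 / -26.1 = 0.3421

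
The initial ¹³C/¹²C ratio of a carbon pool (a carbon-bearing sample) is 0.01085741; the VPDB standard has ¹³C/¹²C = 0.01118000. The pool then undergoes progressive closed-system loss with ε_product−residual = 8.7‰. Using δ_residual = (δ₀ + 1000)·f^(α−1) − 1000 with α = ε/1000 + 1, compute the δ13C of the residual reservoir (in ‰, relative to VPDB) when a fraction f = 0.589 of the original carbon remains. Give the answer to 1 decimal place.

-33.3‰

δ₀ = (0.01085741/0.01118000 − 1)×1000 = (0.971146 − 1)×1000 = -28.854‰
α − 1 = ε/1000 = 0.0087
f^(α−1) = 0.589^(0.0087) = 0.995405
δ_res = (-28.854 + 1000) × 0.995405 − 1000 = 966.684 − 1000 = -33.32‰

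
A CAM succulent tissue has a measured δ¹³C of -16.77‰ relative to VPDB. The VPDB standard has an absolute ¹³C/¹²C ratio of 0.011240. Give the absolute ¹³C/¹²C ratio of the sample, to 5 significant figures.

R_sample = R_standard × (δ¹³C/1000 + 1)
R_sample = 0.011240 × (-16.77/1000 + 1) = 0.011240 × 0.983230
R_sample = 0.0110515

0.011052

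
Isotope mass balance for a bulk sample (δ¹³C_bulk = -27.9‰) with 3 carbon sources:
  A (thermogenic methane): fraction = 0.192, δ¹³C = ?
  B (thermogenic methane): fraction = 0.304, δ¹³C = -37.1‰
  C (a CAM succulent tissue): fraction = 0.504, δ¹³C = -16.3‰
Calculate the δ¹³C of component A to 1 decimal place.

Isotope mass balance: δ_bulk = Σ fᵢ·δᵢ.
-27.9 = 0.192×δ_A + 0.304×(-37.1) + 0.504×(-16.3)
0.192·δ_A = -27.9 − (-19.494) = -8.406
δ_A = -8.406 / 0.192 = -43.78‰

-43.8‰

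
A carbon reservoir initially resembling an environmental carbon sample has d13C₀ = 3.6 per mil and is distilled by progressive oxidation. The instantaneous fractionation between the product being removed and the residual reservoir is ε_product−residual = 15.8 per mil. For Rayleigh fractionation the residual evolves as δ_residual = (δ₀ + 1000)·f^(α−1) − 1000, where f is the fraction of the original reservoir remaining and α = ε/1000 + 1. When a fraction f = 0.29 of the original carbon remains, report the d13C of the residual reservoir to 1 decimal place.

Rayleigh residual: δ_res = (δ₀ + 1000)·f^(α−1) − 1000
α = ε/1000 + 1 = 1.01580, so α − 1 = 0.01580
f^(α−1) = 0.29^(0.01580) = 0.980632
δ_res = (3.6 + 1000) × 0.980632 − 1000 = 984.162 − 1000 = -15.84 per mil

-15.8 per mil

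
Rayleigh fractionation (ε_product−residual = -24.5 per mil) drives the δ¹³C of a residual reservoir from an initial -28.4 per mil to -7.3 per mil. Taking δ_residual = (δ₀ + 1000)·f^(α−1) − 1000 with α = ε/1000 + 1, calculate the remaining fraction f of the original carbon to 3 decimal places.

α − 1 = ε/1000 = -0.0245
(δ_res + 1000)/(δ₀ + 1000) = (-7.3 + 1000)/(-28.4 + 1000) = 992.7/971.6 = 1.021717
f = 1.021717^(1/-0.0245) = exp(ln(1.021717)/-0.0245) = exp(0.02148/-0.0245)
f = exp(-0.8769) = 0.4161

0.416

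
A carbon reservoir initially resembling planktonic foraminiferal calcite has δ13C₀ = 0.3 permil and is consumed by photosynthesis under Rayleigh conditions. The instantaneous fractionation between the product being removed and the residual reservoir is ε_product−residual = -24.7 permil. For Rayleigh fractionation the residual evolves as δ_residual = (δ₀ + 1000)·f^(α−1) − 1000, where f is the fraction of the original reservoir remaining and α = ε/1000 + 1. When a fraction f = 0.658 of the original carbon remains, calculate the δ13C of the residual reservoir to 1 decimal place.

Rayleigh residual: δ_res = (δ₀ + 1000)·f^(α−1) − 1000
α = ε/1000 + 1 = 0.97530, so α − 1 = -0.02470
f^(α−1) = 0.658^(-0.02470) = 1.010392
δ_res = (0.3 + 1000) × 1.010392 − 1000 = 1010.695 − 1000 = 10.69 permil

10.7 permil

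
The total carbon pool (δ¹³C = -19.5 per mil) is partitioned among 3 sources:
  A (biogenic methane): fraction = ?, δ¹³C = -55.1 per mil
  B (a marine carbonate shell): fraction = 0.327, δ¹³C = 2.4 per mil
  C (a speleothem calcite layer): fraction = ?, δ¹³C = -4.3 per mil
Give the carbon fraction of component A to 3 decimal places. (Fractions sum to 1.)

Let f_A and f_C be the unknown fractions; fractions sum to 1 so f_A + f_C = 0.673.
Mass balance: Σ fᵢ·δᵢ = δ_bulk ⇒ f_A·(-55.1) + f_C·(-4.3) = -19.5 − (0.785) = -20.285
Substitute f_C = 0.673 − f_A:
f_A·(-55.1 − -4.3) = -20.285 − 0.673×(-4.3) = -17.391
f_A = -17.391 / -50.8 = 0.3423

0.342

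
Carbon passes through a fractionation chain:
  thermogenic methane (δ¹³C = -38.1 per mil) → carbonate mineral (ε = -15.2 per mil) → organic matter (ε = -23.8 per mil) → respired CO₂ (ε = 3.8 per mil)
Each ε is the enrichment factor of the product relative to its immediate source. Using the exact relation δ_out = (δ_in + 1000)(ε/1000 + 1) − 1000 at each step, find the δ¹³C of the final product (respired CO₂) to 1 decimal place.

step 1: δ = (-38.10 + 1000)·(-15.2/1000 + 1) − 1000 = -52.72 per mil
step 2: δ = (-52.72 + 1000)·(-23.8/1000 + 1) − 1000 = -75.27 per mil
step 3: δ = (-75.27 + 1000)·(3.8/1000 + 1) − 1000 = -71.75 per mil

-71.8 per mil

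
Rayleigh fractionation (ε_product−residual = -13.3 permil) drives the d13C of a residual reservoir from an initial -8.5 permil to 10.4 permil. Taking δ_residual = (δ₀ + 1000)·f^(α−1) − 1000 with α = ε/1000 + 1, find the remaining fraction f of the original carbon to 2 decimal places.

0.24

α − 1 = ε/1000 = -0.0133
(δ_res + 1000)/(δ₀ + 1000) = (10.4 + 1000)/(-8.5 + 1000) = 1010.4/991.5 = 1.019062
f = 1.019062^(1/-0.0133) = exp(ln(1.019062)/-0.0133) = exp(0.01888/-0.0133)
f = exp(-1.4197) = 0.2418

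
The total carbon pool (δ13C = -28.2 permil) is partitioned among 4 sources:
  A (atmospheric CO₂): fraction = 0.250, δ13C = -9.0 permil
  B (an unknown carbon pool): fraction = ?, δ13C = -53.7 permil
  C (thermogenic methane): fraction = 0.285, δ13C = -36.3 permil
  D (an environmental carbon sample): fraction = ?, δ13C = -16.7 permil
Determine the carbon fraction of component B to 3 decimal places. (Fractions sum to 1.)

Let f_B and f_D be the unknown fractions; fractions sum to 1 so f_B + f_D = 0.465.
Mass balance: Σ fᵢ·δᵢ = δ_bulk ⇒ f_B·(-53.7) + f_D·(-16.7) = -28.2 − (-12.595) = -15.605
Substitute f_D = 0.465 − f_B:
f_B·(-53.7 − -16.7) = -15.605 − 0.465×(-16.7) = -7.839
f_B = -7.839 / -37.0 = 0.2119

0.212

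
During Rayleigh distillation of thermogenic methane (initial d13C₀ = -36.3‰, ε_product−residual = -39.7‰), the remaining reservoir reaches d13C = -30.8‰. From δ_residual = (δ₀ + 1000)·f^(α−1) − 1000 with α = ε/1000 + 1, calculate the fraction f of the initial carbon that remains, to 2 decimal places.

0.87

α − 1 = ε/1000 = -0.0397
(δ_res + 1000)/(δ₀ + 1000) = (-30.8 + 1000)/(-36.3 + 1000) = 969.2/963.7 = 1.005707
f = 1.005707^(1/-0.0397) = exp(ln(1.005707)/-0.0397) = exp(0.00569/-0.0397)
f = exp(-0.1433) = 0.8665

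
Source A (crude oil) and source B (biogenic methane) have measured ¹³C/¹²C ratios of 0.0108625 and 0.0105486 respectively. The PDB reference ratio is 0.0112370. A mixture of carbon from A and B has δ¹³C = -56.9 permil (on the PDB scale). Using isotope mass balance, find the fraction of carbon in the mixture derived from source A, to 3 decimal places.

δ_A = (0.0108625/0.0112370 − 1)×1000 = (0.966673 − 1)×1000 = -33.327 permil
δ_B = (0.0105486/0.0112370 − 1)×1000 = (0.938738 − 1)×1000 = -61.262 permil
f_A = (δ_mix − δ_B)/(δ_A − δ_B) = (-56.9 − (-61.262))/(-33.327 − (-61.262))
f_A = 4.362 / 27.935 = 0.1561

0.156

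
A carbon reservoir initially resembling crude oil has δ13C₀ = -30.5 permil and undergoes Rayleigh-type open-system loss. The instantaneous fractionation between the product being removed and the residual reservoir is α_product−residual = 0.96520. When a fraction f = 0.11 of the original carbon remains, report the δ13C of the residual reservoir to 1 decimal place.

Rayleigh residual: δ_res = (δ₀ + 1000)·f^(α−1) − 1000
α − 1 = -0.03480
f^(α−1) = 0.11^(-0.03480) = 1.079840
δ_res = (-30.5 + 1000) × 1.079840 − 1000 = 1046.905 − 1000 = 46.91 permil

46.9 permil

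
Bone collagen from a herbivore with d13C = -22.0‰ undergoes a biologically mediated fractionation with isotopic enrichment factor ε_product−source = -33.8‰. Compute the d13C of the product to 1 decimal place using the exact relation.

-55.1‰

Exactly, δ_product = (δ_source + 1000)·(ε/1000 + 1) − 1000.
δ_product = (-22.0 + 1000) × (-33.8/1000 + 1) − 1000
δ_product = -55.06‰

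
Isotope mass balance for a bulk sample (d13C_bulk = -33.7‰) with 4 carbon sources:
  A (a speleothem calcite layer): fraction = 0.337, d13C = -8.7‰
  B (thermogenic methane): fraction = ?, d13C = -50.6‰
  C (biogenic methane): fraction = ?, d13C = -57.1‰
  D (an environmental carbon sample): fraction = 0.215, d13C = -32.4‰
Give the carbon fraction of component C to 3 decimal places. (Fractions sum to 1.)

Let f_C and f_B be the unknown fractions; fractions sum to 1 so f_C + f_B = 0.448.
Mass balance: Σ fᵢ·δᵢ = δ_bulk ⇒ f_C·(-57.1) + f_B·(-50.6) = -33.7 − (-9.898) = -23.802
Substitute f_B = 0.448 − f_C:
f_C·(-57.1 − -50.6) = -23.802 − 0.448×(-50.6) = -1.133
f_C = -1.133 / -6.5 = 0.1744

0.174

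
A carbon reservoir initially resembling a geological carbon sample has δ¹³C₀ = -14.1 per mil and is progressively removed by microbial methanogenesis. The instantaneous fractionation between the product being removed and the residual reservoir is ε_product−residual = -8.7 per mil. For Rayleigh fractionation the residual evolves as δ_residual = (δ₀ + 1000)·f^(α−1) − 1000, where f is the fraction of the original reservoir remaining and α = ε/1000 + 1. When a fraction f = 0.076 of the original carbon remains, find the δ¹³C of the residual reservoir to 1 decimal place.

Rayleigh residual: δ_res = (δ₀ + 1000)·f^(α−1) − 1000
α = ε/1000 + 1 = 0.99130, so α − 1 = -0.00870
f^(α−1) = 0.076^(-0.00870) = 1.022673
δ_res = (-14.1 + 1000) × 1.022673 − 1000 = 1008.254 − 1000 = 8.25 per mil

8.3 per mil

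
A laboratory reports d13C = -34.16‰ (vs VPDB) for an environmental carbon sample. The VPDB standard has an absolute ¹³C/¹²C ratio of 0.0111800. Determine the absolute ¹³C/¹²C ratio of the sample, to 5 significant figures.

0.010798

R_sample = R_standard × (d13C/1000 + 1)
R_sample = 0.0111800 × (-34.16/1000 + 1) = 0.0111800 × 0.965840
R_sample = 0.0107981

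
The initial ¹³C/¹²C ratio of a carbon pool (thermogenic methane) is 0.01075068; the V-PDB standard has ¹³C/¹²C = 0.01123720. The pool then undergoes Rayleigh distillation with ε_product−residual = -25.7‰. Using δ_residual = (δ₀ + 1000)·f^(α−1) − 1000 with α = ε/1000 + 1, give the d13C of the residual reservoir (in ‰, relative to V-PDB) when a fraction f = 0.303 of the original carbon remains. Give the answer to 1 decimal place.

δ₀ = (0.01075068/0.01123720 − 1)×1000 = (0.956705 − 1)×1000 = -43.295‰
α − 1 = ε/1000 = -0.0257
f^(α−1) = 0.303^(-0.0257) = 1.031162
δ_res = (-43.295 + 1000) × 1.031162 − 1000 = 986.517 − 1000 = -13.48‰

-13.5‰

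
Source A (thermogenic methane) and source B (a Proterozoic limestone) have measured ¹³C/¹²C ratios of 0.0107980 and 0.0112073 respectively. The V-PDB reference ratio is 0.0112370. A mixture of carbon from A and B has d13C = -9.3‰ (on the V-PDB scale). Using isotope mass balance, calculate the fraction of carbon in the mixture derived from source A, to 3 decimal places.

0.183

δ_A = (0.0107980/0.0112370 − 1)×1000 = (0.960933 − 1)×1000 = -39.067‰
δ_B = (0.0112073/0.0112370 − 1)×1000 = (0.997357 − 1)×1000 = -2.643‰
f_A = (δ_mix − δ_B)/(δ_A − δ_B) = (-9.3 − (-2.643))/(-39.067 − (-2.643))
f_A = -6.657 / -36.424 = 0.1828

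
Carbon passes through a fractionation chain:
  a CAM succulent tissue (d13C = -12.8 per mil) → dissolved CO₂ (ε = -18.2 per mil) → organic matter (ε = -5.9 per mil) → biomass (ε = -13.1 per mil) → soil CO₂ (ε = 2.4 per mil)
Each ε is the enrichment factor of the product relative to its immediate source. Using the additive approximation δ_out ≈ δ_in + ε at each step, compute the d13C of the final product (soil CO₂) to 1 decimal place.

-47.6 per mil

step 1: δ ≈ -12.8 + (-18.2) = -31.0 per mil
step 2: δ ≈ -31.0 + (-5.9) = -36.9 per mil
step 3: δ ≈ -36.9 + (-13.1) = -50.0 per mil
step 4: δ ≈ -50.0 + (2.4) = -47.6 per mil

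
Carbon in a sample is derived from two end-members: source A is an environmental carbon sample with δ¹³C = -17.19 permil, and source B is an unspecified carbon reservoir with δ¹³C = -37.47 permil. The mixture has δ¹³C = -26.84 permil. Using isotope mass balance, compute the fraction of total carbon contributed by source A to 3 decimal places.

δ_mix = f_A·δ_A + (1 − f_A)·δ_B  ⇒  f_A = (δ_mix − δ_B)/(δ_A − δ_B)
f_A = (-26.84 − (-37.47)) / (-17.19 − (-37.47))
f_A = 10.63 / 20.28 = 0.5242

0.524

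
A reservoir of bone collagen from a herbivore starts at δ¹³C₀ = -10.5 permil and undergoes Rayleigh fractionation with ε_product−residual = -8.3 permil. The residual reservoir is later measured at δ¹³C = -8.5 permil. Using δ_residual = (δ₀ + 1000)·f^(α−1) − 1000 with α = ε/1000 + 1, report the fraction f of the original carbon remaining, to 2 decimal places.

α − 1 = ε/1000 = -0.0083
(δ_res + 1000)/(δ₀ + 1000) = (-8.5 + 1000)/(-10.5 + 1000) = 991.5/989.5 = 1.002021
f = 1.002021^(1/-0.0083) = exp(ln(1.002021)/-0.0083) = exp(0.00202/-0.0083)
f = exp(-0.2433) = 0.7841

0.78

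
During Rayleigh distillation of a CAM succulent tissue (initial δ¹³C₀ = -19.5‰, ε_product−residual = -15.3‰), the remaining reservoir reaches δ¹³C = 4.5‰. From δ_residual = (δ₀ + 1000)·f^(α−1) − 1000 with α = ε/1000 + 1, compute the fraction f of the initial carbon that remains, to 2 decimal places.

α − 1 = ε/1000 = -0.0153
(δ_res + 1000)/(δ₀ + 1000) = (4.5 + 1000)/(-19.5 + 1000) = 1004.5/980.5 = 1.024477
f = 1.024477^(1/-0.0153) = exp(ln(1.024477)/-0.0153) = exp(0.02418/-0.0153)
f = exp(-1.5806) = 0.2059

0.21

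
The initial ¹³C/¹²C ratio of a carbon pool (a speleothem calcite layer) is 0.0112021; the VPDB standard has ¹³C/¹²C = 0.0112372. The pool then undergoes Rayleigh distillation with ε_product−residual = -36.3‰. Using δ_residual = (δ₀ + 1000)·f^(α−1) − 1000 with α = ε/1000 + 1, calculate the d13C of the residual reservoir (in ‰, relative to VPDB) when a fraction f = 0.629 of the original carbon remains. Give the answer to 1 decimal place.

δ₀ = (0.0112021/0.0112372 − 1)×1000 = (0.996876 − 1)×1000 = -3.124‰
α − 1 = ε/1000 = -0.0363
f^(α−1) = 0.629^(-0.0363) = 1.016972
δ_res = (-3.124 + 1000) × 1.016972 − 1000 = 1013.795 − 1000 = 13.80‰

13.8‰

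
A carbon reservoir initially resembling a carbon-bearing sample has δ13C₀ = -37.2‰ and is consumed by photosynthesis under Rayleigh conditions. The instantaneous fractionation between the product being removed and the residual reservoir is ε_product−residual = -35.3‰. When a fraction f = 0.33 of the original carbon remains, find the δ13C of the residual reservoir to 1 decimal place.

1.2‰

Rayleigh residual: δ_res = (δ₀ + 1000)·f^(α−1) − 1000
α = ε/1000 + 1 = 0.96470, so α − 1 = -0.03530
f^(α−1) = 0.33^(-0.03530) = 1.039912
δ_res = (-37.2 + 1000) × 1.039912 − 1000 = 1001.227 − 1000 = 1.23‰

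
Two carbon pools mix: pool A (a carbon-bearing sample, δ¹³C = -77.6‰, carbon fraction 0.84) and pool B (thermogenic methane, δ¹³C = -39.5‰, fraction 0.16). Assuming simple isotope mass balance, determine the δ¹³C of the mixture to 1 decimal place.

δ_mix = f_A·δ_A + f_B·δ_B
δ_mix = 0.84 × (-77.6) + 0.16 × (-39.5)
δ_mix = -65.18 + -6.32 = -71.50‰

-71.5‰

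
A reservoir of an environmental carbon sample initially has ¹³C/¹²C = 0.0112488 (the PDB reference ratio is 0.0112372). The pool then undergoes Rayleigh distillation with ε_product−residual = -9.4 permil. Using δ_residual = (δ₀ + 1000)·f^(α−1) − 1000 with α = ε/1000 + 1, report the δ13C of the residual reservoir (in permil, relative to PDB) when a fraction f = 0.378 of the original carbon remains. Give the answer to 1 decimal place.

10.2 permil

δ₀ = (0.0112488/0.0112372 − 1)×1000 = (1.001032 − 1)×1000 = 1.032 permil
α − 1 = ε/1000 = -0.0094
f^(α−1) = 0.378^(-0.0094) = 1.009187
δ_res = (1.032 + 1000) × 1.009187 − 1000 = 1010.229 − 1000 = 10.23 permil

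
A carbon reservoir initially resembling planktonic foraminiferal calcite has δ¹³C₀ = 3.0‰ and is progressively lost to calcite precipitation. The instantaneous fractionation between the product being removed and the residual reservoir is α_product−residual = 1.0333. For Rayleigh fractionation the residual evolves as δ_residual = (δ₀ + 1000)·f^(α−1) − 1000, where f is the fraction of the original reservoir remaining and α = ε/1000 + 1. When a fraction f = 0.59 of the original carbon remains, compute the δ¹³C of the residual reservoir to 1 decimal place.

-14.5‰

Rayleigh residual: δ_res = (δ₀ + 1000)·f^(α−1) − 1000
α − 1 = 0.03330
f^(α−1) = 0.59^(0.03330) = 0.982583
δ_res = (3.0 + 1000) × 0.982583 − 1000 = 985.531 − 1000 = -14.47‰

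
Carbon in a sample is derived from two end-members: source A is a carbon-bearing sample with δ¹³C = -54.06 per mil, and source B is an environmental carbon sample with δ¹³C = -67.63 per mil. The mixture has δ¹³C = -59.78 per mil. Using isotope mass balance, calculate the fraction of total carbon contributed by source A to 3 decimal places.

0.578

δ_mix = f_A·δ_A + (1 − f_A)·δ_B  ⇒  f_A = (δ_mix − δ_B)/(δ_A − δ_B)
f_A = (-59.78 − (-67.63)) / (-54.06 − (-67.63))
f_A = 7.85 / 13.57 = 0.5785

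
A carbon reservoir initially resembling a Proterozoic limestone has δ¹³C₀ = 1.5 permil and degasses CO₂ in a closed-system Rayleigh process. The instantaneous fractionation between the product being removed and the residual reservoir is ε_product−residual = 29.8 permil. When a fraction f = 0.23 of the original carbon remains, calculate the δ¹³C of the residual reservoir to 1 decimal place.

-41.4 permil

Rayleigh residual: δ_res = (δ₀ + 1000)·f^(α−1) − 1000
α = ε/1000 + 1 = 1.02980, so α − 1 = 0.02980
f^(α−1) = 0.23^(0.02980) = 0.957149
δ_res = (1.5 + 1000) × 0.957149 − 1000 = 958.585 − 1000 = -41.42 permil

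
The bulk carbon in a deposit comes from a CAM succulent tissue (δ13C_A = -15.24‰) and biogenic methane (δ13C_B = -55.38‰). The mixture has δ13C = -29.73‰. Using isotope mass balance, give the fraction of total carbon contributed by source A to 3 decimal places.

0.639

δ_mix = f_A·δ_A + (1 − f_A)·δ_B  ⇒  f_A = (δ_mix − δ_B)/(δ_A − δ_B)
f_A = (-29.73 − (-55.38)) / (-15.24 − (-55.38))
f_A = 25.65 / 40.14 = 0.6390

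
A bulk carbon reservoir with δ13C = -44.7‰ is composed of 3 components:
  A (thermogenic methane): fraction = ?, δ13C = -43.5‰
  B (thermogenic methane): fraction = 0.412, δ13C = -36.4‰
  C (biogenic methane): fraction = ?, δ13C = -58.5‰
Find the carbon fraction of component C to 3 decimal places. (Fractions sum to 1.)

Let f_C and f_A be the unknown fractions; fractions sum to 1 so f_C + f_A = 0.588.
Mass balance: Σ fᵢ·δᵢ = δ_bulk ⇒ f_C·(-58.5) + f_A·(-43.5) = -44.7 − (-14.997) = -29.703
Substitute f_A = 0.588 − f_C:
f_C·(-58.5 − -43.5) = -29.703 − 0.588×(-43.5) = -4.125
f_C = -4.125 / -15.0 = 0.2750

0.275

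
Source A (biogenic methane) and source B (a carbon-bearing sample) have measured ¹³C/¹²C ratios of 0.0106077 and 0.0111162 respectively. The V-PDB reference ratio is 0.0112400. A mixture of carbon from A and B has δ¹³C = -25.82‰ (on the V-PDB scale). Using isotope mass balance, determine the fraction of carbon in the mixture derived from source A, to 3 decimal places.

0.327

δ_A = (0.0106077/0.0112400 − 1)×1000 = (0.943746 − 1)×1000 = -56.254‰
δ_B = (0.0111162/0.0112400 − 1)×1000 = (0.988986 − 1)×1000 = -11.014‰
f_A = (δ_mix − δ_B)/(δ_A − δ_B) = (-25.82 − (-11.014))/(-56.254 − (-11.014))
f_A = -14.806 / -45.240 = 0.3273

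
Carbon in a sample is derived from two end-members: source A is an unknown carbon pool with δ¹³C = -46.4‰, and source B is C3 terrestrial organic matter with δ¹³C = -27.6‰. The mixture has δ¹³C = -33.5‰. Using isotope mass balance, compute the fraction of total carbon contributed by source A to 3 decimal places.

0.314

δ_mix = f_A·δ_A + (1 − f_A)·δ_B  ⇒  f_A = (δ_mix − δ_B)/(δ_A − δ_B)
f_A = (-33.5 − (-27.6)) / (-46.4 − (-27.6))
f_A = -5.9 / -18.8 = 0.3138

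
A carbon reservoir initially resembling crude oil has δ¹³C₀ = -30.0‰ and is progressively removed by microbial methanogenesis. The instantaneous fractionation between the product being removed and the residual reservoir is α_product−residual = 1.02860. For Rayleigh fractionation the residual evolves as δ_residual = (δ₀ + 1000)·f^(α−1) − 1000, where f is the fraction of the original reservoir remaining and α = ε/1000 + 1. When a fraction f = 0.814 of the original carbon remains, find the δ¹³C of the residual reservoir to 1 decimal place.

-35.7‰

Rayleigh residual: δ_res = (δ₀ + 1000)·f^(α−1) − 1000
α − 1 = 0.02860
f^(α−1) = 0.814^(0.02860) = 0.994132
δ_res = (-30.0 + 1000) × 0.994132 − 1000 = 964.308 − 1000 = -35.69‰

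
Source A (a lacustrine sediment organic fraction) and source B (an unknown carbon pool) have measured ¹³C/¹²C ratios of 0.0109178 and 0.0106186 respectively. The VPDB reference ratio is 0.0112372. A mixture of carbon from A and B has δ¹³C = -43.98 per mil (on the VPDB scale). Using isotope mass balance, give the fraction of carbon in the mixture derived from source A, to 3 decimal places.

δ_A = (0.0109178/0.0112372 − 1)×1000 = (0.971577 − 1)×1000 = -28.423 per mil
δ_B = (0.0106186/0.0112372 − 1)×1000 = (0.944951 − 1)×1000 = -55.049 per mil
f_A = (δ_mix − δ_B)/(δ_A − δ_B) = (-43.98 − (-55.049))/(-28.423 − (-55.049))
f_A = 11.069 / 26.626 = 0.4157

0.416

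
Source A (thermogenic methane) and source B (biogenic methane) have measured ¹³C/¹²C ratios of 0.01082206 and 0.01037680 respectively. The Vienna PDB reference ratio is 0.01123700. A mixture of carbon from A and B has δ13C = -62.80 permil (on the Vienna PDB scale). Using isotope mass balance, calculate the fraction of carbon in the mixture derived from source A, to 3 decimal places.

0.347

δ_A = (0.01082206/0.01123700 − 1)×1000 = (0.963074 − 1)×1000 = -36.926 permil
δ_B = (0.01037680/0.01123700 − 1)×1000 = (0.923449 − 1)×1000 = -76.551 permil
f_A = (δ_mix − δ_B)/(δ_A − δ_B) = (-62.80 − (-76.551))/(-36.926 − (-76.551))
f_A = 13.751 / 39.624 = 0.3470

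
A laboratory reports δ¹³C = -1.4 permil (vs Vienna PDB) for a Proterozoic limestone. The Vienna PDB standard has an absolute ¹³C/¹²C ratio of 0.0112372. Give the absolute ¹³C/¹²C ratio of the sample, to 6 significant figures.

R_sample = R_standard × (δ¹³C/1000 + 1)
R_sample = 0.0112372 × (-1.4/1000 + 1) = 0.0112372 × 0.998600
R_sample = 0.0112215

0.0112215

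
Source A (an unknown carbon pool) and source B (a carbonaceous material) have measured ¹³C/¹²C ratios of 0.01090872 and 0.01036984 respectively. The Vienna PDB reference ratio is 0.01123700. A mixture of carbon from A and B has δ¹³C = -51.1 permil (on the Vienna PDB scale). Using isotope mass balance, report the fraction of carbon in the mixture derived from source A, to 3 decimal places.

0.544

δ_A = (0.01090872/0.01123700 − 1)×1000 = (0.970786 − 1)×1000 = -29.214 permil
δ_B = (0.01036984/0.01123700 − 1)×1000 = (0.922830 − 1)×1000 = -77.170 permil
f_A = (δ_mix − δ_B)/(δ_A − δ_B) = (-51.1 − (-77.170))/(-29.214 − (-77.170))
f_A = 26.070 / 47.956 = 0.5436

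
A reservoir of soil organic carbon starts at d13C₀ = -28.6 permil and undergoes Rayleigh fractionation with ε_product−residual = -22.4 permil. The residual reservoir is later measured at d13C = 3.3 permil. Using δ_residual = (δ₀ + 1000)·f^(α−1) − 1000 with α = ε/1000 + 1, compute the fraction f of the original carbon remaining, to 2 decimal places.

0.24

α − 1 = ε/1000 = -0.0224
(δ_res + 1000)/(δ₀ + 1000) = (3.3 + 1000)/(-28.6 + 1000) = 1003.3/971.4 = 1.032839
f = 1.032839^(1/-0.0224) = exp(ln(1.032839)/-0.0224) = exp(0.03231/-0.0224)
f = exp(-1.4425) = 0.2363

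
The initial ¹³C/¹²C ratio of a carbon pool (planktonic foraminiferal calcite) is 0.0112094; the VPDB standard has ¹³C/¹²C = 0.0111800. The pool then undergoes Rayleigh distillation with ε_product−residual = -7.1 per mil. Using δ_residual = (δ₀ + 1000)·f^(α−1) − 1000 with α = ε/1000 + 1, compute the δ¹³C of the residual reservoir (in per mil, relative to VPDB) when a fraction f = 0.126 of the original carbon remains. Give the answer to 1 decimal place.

17.5 per mil

δ₀ = (0.0112094/0.0111800 − 1)×1000 = (1.002630 − 1)×1000 = 2.630 per mil
α − 1 = ε/1000 = -0.0071
f^(α−1) = 0.126^(-0.0071) = 1.014816
δ_res = (2.630 + 1000) × 1.014816 − 1000 = 1017.485 − 1000 = 17.48 per mil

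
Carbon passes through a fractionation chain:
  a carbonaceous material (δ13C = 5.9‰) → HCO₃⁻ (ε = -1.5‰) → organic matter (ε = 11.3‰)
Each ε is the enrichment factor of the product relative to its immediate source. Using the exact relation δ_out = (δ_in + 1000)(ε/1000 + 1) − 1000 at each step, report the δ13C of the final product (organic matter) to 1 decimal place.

step 1: δ = (5.90 + 1000)·(-1.5/1000 + 1) − 1000 = 4.39‰
step 2: δ = (4.39 + 1000)·(11.3/1000 + 1) − 1000 = 15.74‰

15.7‰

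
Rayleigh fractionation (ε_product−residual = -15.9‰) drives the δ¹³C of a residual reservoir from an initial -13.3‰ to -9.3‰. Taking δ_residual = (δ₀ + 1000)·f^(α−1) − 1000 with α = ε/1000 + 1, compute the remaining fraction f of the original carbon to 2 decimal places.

0.78

α − 1 = ε/1000 = -0.0159
(δ_res + 1000)/(δ₀ + 1000) = (-9.3 + 1000)/(-13.3 + 1000) = 990.7/986.7 = 1.004054
f = 1.004054^(1/-0.0159) = exp(ln(1.004054)/-0.0159) = exp(0.00405/-0.0159)
f = exp(-0.2544) = 0.7753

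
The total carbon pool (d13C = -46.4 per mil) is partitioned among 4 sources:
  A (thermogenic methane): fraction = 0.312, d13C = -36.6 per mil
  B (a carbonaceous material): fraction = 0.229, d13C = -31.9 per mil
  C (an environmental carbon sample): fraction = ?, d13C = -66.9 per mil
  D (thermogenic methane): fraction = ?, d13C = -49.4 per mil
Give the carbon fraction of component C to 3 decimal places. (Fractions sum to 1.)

0.286

Let f_C and f_D be the unknown fractions; fractions sum to 1 so f_C + f_D = 0.459.
Mass balance: Σ fᵢ·δᵢ = δ_bulk ⇒ f_C·(-66.9) + f_D·(-49.4) = -46.4 − (-18.724) = -27.676
Substitute f_D = 0.459 − f_C:
f_C·(-66.9 − -49.4) = -27.676 − 0.459×(-49.4) = -5.001
f_C = -5.001 / -17.5 = 0.2858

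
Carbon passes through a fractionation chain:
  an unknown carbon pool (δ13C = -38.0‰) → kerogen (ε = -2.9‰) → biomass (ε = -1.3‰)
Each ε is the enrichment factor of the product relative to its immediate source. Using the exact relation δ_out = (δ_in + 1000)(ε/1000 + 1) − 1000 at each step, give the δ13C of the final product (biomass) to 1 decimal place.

-42.0‰

step 1: δ = (-38.00 + 1000)·(-2.9/1000 + 1) − 1000 = -40.79‰
step 2: δ = (-40.79 + 1000)·(-1.3/1000 + 1) − 1000 = -42.04‰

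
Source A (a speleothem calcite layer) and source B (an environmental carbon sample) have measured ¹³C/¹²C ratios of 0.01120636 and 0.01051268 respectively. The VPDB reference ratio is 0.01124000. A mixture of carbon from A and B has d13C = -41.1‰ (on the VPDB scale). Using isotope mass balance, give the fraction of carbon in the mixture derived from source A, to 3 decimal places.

δ_A = (0.01120636/0.01124000 − 1)×1000 = (0.997007 − 1)×1000 = -2.993‰
δ_B = (0.01051268/0.01124000 − 1)×1000 = (0.935292 − 1)×1000 = -64.708‰
f_A = (δ_mix − δ_B)/(δ_A − δ_B) = (-41.1 − (-64.708))/(-2.993 − (-64.708))
f_A = 23.608 / 61.715 = 0.3825

0.383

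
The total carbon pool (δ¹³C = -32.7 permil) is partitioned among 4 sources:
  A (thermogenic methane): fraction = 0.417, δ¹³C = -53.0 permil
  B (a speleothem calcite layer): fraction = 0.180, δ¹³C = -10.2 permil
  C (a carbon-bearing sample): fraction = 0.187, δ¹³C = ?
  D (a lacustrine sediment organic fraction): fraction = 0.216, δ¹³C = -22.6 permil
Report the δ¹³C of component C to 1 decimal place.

Isotope mass balance: δ_bulk = Σ fᵢ·δᵢ.
-32.7 = 0.417×(-53.0) + 0.180×(-10.2) + 0.187×δ_C + 0.216×(-22.6)
0.187·δ_C = -32.7 − (-28.819) = -3.881
δ_C = -3.881 / 0.187 = -20.76 permil

-20.8 permil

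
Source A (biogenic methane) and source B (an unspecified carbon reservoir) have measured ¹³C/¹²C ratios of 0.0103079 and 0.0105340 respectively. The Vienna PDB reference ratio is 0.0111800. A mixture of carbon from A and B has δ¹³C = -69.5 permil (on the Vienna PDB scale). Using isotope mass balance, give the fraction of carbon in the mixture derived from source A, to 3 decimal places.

δ_A = (0.0103079/0.0111800 − 1)×1000 = (0.921995 − 1)×1000 = -78.005 permil
δ_B = (0.0105340/0.0111800 − 1)×1000 = (0.942218 − 1)×1000 = -57.782 permil
f_A = (δ_mix − δ_B)/(δ_A − δ_B) = (-69.5 − (-57.782))/(-78.005 − (-57.782))
f_A = -11.718 / -20.224 = 0.5794

0.579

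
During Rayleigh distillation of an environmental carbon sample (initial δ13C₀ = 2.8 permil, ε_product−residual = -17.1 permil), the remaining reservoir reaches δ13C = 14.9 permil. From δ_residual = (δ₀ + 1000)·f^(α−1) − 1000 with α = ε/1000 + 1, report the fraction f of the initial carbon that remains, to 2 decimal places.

α − 1 = ε/1000 = -0.0171
(δ_res + 1000)/(δ₀ + 1000) = (14.9 + 1000)/(2.8 + 1000) = 1014.9/1002.8 = 1.012066
f = 1.012066^(1/-0.0171) = exp(ln(1.012066)/-0.0171) = exp(0.01199/-0.0171)
f = exp(-0.7014) = 0.4959

0.50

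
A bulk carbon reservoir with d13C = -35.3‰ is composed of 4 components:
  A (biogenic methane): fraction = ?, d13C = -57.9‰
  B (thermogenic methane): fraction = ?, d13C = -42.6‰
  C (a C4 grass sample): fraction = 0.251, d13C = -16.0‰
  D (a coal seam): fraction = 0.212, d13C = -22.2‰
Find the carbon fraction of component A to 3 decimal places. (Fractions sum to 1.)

Let f_A and f_B be the unknown fractions; fractions sum to 1 so f_A + f_B = 0.537.
Mass balance: Σ fᵢ·δᵢ = δ_bulk ⇒ f_A·(-57.9) + f_B·(-42.6) = -35.3 − (-8.722) = -26.578
Substitute f_B = 0.537 − f_A:
f_A·(-57.9 − -42.6) = -26.578 − 0.537×(-42.6) = -3.701
f_A = -3.701 / -15.3 = 0.2419

0.242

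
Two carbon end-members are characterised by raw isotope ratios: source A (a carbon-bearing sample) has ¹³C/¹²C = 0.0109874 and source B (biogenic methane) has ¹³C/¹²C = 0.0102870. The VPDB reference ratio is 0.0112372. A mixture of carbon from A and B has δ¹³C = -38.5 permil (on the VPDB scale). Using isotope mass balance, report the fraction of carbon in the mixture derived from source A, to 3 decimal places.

δ_A = (0.0109874/0.0112372 − 1)×1000 = (0.977770 − 1)×1000 = -22.230 permil
δ_B = (0.0102870/0.0112372 − 1)×1000 = (0.915442 − 1)×1000 = -84.558 permil
f_A = (δ_mix − δ_B)/(δ_A − δ_B) = (-38.5 − (-84.558))/(-22.230 − (-84.558))
f_A = 46.058 / 62.329 = 0.7390

0.739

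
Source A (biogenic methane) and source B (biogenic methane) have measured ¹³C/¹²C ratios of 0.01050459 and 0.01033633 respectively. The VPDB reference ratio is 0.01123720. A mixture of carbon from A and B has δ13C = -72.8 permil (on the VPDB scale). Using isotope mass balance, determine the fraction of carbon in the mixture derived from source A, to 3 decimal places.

0.492

δ_A = (0.01050459/0.01123720 − 1)×1000 = (0.934805 − 1)×1000 = -65.195 permil
δ_B = (0.01033633/0.01123720 − 1)×1000 = (0.919831 − 1)×1000 = -80.169 permil
f_A = (δ_mix − δ_B)/(δ_A − δ_B) = (-72.8 − (-80.169))/(-65.195 − (-80.169))
f_A = 7.369 / 14.973 = 0.4921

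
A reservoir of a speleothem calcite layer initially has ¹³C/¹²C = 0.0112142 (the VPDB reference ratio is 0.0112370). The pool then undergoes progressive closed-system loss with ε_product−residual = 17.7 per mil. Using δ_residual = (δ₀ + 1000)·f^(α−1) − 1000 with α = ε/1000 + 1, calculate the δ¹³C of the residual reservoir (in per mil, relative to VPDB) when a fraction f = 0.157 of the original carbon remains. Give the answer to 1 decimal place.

-34.2 per mil

δ₀ = (0.0112142/0.0112370 − 1)×1000 = (0.997971 − 1)×1000 = -2.029 per mil
α − 1 = ε/1000 = 0.0177
f^(α−1) = 0.157^(0.0177) = 0.967759
δ_res = (-2.029 + 1000) × 0.967759 − 1000 = 965.796 − 1000 = -34.20 per mil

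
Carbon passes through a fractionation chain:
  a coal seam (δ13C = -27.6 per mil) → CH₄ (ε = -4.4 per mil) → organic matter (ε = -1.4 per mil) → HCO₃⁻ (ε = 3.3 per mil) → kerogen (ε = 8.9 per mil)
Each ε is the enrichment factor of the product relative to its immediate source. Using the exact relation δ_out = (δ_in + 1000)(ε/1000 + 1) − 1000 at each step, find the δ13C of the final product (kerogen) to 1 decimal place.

step 1: δ = (-27.60 + 1000)·(-4.4/1000 + 1) − 1000 = -31.88 per mil
step 2: δ = (-31.88 + 1000)·(-1.4/1000 + 1) − 1000 = -33.23 per mil
step 3: δ = (-33.23 + 1000)·(3.3/1000 + 1) − 1000 = -30.04 per mil
step 4: δ = (-30.04 + 1000)·(8.9/1000 + 1) − 1000 = -21.41 per mil

-21.4 per mil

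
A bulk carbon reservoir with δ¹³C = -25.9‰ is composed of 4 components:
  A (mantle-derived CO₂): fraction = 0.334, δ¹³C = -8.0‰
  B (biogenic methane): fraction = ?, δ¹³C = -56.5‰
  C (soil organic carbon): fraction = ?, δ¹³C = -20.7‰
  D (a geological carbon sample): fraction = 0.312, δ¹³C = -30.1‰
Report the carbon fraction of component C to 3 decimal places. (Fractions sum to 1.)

0.172

Let f_C and f_B be the unknown fractions; fractions sum to 1 so f_C + f_B = 0.354.
Mass balance: Σ fᵢ·δᵢ = δ_bulk ⇒ f_C·(-20.7) + f_B·(-56.5) = -25.9 − (-12.063) = -13.837
Substitute f_B = 0.354 − f_C:
f_C·(-20.7 − -56.5) = -13.837 − 0.354×(-56.5) = 6.164
f_C = 6.164 / 35.8 = 0.1722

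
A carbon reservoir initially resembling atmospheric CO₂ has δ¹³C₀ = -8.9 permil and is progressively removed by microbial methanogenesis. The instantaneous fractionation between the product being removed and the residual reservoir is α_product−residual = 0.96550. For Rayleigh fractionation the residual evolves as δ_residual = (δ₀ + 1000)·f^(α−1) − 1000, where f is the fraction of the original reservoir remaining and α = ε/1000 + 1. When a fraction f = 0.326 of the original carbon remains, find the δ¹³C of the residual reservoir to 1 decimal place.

Rayleigh residual: δ_res = (δ₀ + 1000)·f^(α−1) − 1000
α − 1 = -0.03450
f^(α−1) = 0.326^(-0.03450) = 1.039427
δ_res = (-8.9 + 1000) × 1.039427 − 1000 = 1030.176 − 1000 = 30.18 permil

30.2 permil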